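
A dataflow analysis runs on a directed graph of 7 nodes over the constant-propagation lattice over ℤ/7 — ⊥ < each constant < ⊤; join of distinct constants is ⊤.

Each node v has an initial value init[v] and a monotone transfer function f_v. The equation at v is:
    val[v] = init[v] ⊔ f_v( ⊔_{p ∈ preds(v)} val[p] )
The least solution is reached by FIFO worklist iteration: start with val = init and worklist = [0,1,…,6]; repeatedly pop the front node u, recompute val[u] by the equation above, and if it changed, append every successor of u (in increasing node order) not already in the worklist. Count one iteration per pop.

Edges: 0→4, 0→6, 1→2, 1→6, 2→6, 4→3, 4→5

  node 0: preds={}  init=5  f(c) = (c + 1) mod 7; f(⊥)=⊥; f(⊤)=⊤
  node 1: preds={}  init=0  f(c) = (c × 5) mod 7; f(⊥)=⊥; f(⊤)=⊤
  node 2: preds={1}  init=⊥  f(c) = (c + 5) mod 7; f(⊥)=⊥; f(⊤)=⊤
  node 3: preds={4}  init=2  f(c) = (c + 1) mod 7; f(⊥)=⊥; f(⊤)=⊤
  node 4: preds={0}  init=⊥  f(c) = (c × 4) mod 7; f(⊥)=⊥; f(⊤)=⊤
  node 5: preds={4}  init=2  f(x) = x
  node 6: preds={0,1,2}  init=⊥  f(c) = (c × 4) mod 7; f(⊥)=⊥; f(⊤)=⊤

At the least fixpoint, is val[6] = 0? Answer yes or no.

Worklist (8 pops):
  #1 pop 0: in=⊥ → 5 (no change)
  #2 pop 1: in=⊥ → 0 (no change)
  #3 pop 2: in=0 → 5 (was ⊥); enqueue []
  #4 pop 3: in=⊥ → 2 (no change)
  #5 pop 4: in=5 → 6 (was ⊥); enqueue [3]
  #6 pop 5: in=6 → ⊤ (was 2); enqueue []
  #7 pop 6: in=⊤ → ⊤ (was ⊥); enqueue []
  #8 pop 3: in=6 → ⊤ (was 2); enqueue []

Fixpoint:
  val[0] = 5
  val[1] = 0
  val[2] = 5
  val[3] = ⊤
  val[4] = 6
  val[5] = ⊤
  val[6] = ⊤

no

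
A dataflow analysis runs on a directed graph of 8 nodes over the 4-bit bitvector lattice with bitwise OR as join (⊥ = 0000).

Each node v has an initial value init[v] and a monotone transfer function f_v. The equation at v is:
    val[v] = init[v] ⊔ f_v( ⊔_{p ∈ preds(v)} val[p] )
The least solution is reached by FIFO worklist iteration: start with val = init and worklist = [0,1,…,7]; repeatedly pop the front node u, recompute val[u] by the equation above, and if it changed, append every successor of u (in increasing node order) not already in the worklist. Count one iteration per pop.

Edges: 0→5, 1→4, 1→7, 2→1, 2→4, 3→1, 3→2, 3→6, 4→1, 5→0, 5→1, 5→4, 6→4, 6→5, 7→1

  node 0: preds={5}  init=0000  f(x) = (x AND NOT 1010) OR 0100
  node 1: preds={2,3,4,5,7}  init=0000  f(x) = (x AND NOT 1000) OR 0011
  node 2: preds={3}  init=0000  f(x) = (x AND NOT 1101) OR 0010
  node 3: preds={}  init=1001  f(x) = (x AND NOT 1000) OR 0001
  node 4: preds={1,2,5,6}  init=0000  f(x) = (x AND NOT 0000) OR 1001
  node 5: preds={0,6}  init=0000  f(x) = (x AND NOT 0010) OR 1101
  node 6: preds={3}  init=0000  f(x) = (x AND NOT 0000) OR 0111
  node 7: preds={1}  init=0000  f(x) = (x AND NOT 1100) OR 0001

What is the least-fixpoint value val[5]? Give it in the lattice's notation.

Worklist (14 pops):
  #1 pop 0: in=0000 → 0100 (was 0000); enqueue []
  #2 pop 1: in=1001 → 0011 (was 0000); enqueue []
  #3 pop 2: in=1001 → 0010 (was 0000); enqueue [1]
  #4 pop 3: in=0000 → 1001 (no change)
  #5 pop 4: in=0011 → 1011 (was 0000); enqueue []
  #6 pop 5: in=0100 → 1101 (was 0000); enqueue [0,4]
  #7 pop 6: in=1001 → 1111 (was 0000); enqueue [5]
  #8 pop 7: in=0011 → 0011 (was 0000); enqueue []
  #9 pop 1: in=1111 → 0111 (was 0011); enqueue [7]
  #10 pop 0: in=1101 → 0101 (was 0100); enqueue []
  #11 pop 4: in=1111 → 1111 (was 1011); enqueue [1]
  #12 pop 5: in=1111 → 1101 (no change)
  #13 pop 7: in=0111 → 0011 (no change)
  #14 pop 1: in=1111 → 0111 (no change)

Fixpoint:
  val[0] = 0101
  val[1] = 0111
  val[2] = 0010
  val[3] = 1001
  val[4] = 1111
  val[5] = 1101
  val[6] = 1111
  val[7] = 0011

1101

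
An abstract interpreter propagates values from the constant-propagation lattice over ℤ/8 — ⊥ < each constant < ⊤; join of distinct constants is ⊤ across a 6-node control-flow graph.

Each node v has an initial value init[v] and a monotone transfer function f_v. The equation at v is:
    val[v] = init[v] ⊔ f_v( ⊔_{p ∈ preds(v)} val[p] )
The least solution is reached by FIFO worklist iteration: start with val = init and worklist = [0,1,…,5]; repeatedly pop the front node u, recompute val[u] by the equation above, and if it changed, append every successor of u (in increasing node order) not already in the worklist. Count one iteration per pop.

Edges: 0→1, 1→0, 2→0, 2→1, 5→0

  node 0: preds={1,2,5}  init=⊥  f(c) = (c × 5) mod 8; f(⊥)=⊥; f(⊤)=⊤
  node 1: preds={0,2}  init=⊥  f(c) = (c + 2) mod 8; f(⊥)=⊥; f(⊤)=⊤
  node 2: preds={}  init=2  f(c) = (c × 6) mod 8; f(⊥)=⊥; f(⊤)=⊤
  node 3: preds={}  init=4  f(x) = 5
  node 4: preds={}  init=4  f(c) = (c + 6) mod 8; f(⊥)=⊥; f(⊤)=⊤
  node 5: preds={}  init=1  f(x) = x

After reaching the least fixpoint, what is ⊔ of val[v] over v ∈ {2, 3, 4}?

⊤

Iteration log — 7 steps:
  step 1. node 0  ⊔preds=⊤  new=⊤  old=⊥  +wl: 
  step 2. node 1  ⊔preds=⊤  new=⊤  old=⊥  +wl: 0
  step 3. node 2  ⊔preds=⊥  new=2  stable
  step 4. node 3  ⊔preds=⊥  new=⊤  old=4  +wl: 
  step 5. node 4  ⊔preds=⊥  new=4  stable
  step 6. node 5  ⊔preds=⊥  new=1  stable
  step 7. node 0  ⊔preds=⊤  new=⊤  stable

Least fixpoint reached:
  node 0: ⊤
  node 1: ⊤
  node 2: 2
  node 3: ⊤
  node 4: 4
  node 5: 1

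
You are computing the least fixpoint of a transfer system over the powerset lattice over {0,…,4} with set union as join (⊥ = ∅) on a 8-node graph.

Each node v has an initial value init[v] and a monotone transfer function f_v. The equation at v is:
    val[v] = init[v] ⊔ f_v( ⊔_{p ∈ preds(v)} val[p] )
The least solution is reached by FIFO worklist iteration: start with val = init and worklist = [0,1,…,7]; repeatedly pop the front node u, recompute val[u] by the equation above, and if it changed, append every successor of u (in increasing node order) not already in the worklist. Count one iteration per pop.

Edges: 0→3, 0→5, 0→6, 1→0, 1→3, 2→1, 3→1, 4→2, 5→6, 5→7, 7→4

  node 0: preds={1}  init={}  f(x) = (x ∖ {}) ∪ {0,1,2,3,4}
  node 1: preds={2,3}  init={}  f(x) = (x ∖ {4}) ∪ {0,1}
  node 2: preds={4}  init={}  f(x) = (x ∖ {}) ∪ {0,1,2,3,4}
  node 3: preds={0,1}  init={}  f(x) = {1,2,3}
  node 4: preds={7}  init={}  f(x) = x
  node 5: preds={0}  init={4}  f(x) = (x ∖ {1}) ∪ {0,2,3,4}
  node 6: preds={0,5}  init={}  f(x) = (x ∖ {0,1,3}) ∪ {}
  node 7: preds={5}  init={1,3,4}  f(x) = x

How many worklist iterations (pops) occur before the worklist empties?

Iteration log — 15 steps:
  step 1. node 0  ⊔preds={}  new={0,1,2,3,4}  old={}  +wl: 
  step 2. node 1  ⊔preds={}  new={0,1}  old={}  +wl: 0
  step 3. node 2  ⊔preds={}  new={0,1,2,3,4}  old={}  +wl: 1
  step 4. node 3  ⊔preds={0,1,2,3,4}  new={1,2,3}  old={}  +wl: 
  step 5. node 4  ⊔preds={1,3,4}  new={1,3,4}  old={}  +wl: 2
  step 6. node 5  ⊔preds={0,1,2,3,4}  new={0,2,3,4}  old={4}  +wl: 
  step 7. node 6  ⊔preds={0,1,2,3,4}  new={2,4}  old={}  +wl: 
  step 8. node 7  ⊔preds={0,2,3,4}  new={0,1,2,3,4}  old={1,3,4}  +wl: 4
  step 9. node 0  ⊔preds={0,1}  new={0,1,2,3,4}  stable
  step 10. node 1  ⊔preds={0,1,2,3,4}  new={0,1,2,3}  old={0,1}  +wl: 0,3
  step 11. node 2  ⊔preds={1,3,4}  new={0,1,2,3,4}  stable
  step 12. node 4  ⊔preds={0,1,2,3,4}  new={0,1,2,3,4}  old={1,3,4}  +wl: 2
  step 13. node 0  ⊔preds={0,1,2,3}  new={0,1,2,3,4}  stable
  step 14. node 3  ⊔preds={0,1,2,3,4}  new={1,2,3}  stable
  step 15. node 2  ⊔preds={0,1,2,3,4}  new={0,1,2,3,4}  stable

Least fixpoint reached:
  node 0: {0,1,2,3,4}
  node 1: {0,1,2,3}
  node 2: {0,1,2,3,4}
  node 3: {1,2,3}
  node 4: {0,1,2,3,4}
  node 5: {0,2,3,4}
  node 6: {2,4}
  node 7: {0,1,2,3,4}

15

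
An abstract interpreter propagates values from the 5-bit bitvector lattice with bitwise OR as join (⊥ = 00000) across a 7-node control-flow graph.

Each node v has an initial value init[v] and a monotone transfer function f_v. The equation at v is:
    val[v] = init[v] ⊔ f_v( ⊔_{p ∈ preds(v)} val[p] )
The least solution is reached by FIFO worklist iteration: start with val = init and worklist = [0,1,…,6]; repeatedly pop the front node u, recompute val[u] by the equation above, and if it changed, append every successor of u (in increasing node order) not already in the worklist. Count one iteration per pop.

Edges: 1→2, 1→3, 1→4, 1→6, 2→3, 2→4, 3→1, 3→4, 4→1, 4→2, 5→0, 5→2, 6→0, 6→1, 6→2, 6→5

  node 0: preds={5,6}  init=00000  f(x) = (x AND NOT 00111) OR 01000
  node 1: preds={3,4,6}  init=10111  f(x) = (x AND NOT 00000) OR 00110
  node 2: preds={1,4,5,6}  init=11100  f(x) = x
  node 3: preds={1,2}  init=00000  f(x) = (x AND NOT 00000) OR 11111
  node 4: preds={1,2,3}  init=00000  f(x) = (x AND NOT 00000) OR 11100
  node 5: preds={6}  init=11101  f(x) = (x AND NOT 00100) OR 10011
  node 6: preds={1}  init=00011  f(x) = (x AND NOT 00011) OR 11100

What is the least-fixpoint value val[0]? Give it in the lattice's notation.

11000

Worklist (14 pops):
  #1 pop 0: in=11111 → 11000 (was 00000); enqueue []
  #2 pop 1: in=00011 → 10111 (no change)
  #3 pop 2: in=11111 → 11111 (was 11100); enqueue []
  #4 pop 3: in=11111 → 11111 (was 00000); enqueue [1]
  #5 pop 4: in=11111 → 11111 (was 00000); enqueue [2]
  #6 pop 5: in=00011 → 11111 (was 11101); enqueue [0]
  #7 pop 6: in=10111 → 11111 (was 00011); enqueue [5]
  #8 pop 1: in=11111 → 11111 (was 10111); enqueue [3,4,6]
  #9 pop 2: in=11111 → 11111 (no change)
  #10 pop 0: in=11111 → 11000 (no change)
  #11 pop 5: in=11111 → 11111 (no change)
  #12 pop 3: in=11111 → 11111 (no change)
  #13 pop 4: in=11111 → 11111 (no change)
  #14 pop 6: in=11111 → 11111 (no change)

Fixpoint:
  val[0] = 11000
  val[1] = 11111
  val[2] = 11111
  val[3] = 11111
  val[4] = 11111
  val[5] = 11111
  val[6] = 11111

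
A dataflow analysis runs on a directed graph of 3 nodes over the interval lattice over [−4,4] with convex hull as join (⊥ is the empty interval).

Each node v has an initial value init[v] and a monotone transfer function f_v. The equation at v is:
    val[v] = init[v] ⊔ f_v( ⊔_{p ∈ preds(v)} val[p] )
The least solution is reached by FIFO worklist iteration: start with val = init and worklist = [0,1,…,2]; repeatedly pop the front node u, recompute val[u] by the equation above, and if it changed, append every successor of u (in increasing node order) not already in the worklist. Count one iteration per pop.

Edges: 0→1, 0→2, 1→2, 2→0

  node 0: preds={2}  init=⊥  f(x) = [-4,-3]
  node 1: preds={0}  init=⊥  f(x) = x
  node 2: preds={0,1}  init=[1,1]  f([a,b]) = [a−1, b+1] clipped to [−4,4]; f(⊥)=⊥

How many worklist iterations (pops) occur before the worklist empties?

4

Iteration log — 4 steps:
  step 1. node 0  ⊔preds=[1,1]  new=[-4,-3]  old=⊥  +wl: 
  step 2. node 1  ⊔preds=[-4,-3]  new=[-4,-3]  old=⊥  +wl: 
  step 3. node 2  ⊔preds=[-4,-3]  new=[-4,1]  old=[1,1]  +wl: 0
  step 4. node 0  ⊔preds=[-4,1]  new=[-4,-3]  stable

Least fixpoint reached:
  node 0: [-4,-3]
  node 1: [-4,-3]
  node 2: [-4,1]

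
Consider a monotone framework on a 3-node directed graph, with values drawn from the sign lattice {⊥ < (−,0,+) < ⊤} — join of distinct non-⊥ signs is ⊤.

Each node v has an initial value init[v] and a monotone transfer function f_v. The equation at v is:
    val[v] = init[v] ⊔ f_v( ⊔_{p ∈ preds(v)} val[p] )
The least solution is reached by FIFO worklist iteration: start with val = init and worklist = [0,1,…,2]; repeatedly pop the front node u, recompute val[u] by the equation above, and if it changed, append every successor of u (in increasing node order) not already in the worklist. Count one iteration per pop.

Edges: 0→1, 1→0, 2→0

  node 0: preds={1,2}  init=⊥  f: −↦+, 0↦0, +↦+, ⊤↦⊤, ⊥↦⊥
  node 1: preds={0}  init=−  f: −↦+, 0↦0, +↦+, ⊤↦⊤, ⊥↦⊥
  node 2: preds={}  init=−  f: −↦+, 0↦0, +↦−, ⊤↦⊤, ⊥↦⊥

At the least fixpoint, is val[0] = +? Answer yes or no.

no

Trace (5 dequeues):
  [1] u=0 | in − | out + | prev ⊥ | push {}
  [2] u=1 | in + | out ⊤ | prev − | push {0}
  [3] u=2 | in ⊥ | out − | ==
  [4] u=0 | in ⊤ | out ⊤ | prev + | push {1}
  [5] u=1 | in ⊤ | out ⊤ | ==

Converged values:
  [0] ⊤
  [1] ⊤
  [2] −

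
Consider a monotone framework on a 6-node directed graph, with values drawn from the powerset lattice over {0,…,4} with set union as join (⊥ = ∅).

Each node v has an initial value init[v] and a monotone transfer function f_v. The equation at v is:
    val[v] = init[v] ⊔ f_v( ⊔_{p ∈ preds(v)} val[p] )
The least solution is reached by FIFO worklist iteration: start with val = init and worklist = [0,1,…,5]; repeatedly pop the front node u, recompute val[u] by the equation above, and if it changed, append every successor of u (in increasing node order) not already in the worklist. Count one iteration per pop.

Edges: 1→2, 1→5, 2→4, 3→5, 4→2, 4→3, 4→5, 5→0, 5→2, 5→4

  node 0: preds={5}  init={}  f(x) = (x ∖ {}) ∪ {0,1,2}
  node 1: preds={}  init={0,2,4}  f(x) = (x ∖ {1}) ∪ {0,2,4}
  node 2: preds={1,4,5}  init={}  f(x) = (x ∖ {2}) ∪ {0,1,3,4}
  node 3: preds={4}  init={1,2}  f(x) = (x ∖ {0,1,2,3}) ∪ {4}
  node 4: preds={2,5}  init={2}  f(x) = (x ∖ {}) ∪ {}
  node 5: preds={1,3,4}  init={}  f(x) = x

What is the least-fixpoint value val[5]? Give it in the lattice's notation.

{0,1,2,3,4}

Iteration log — 10 steps:
  step 1. node 0  ⊔preds={}  new={0,1,2}  old={}  +wl: 
  step 2. node 1  ⊔preds={}  new={0,2,4}  stable
  step 3. node 2  ⊔preds={0,2,4}  new={0,1,3,4}  old={}  +wl: 
  step 4. node 3  ⊔preds={2}  new={1,2,4}  old={1,2}  +wl: 
  step 5. node 4  ⊔preds={0,1,3,4}  new={0,1,2,3,4}  old={2}  +wl: 2,3
  step 6. node 5  ⊔preds={0,1,2,3,4}  new={0,1,2,3,4}  old={}  +wl: 0,4
  step 7. node 2  ⊔preds={0,1,2,3,4}  new={0,1,3,4}  stable
  step 8. node 3  ⊔preds={0,1,2,3,4}  new={1,2,4}  stable
  step 9. node 0  ⊔preds={0,1,2,3,4}  new={0,1,2,3,4}  old={0,1,2}  +wl: 
  step 10. node 4  ⊔preds={0,1,2,3,4}  new={0,1,2,3,4}  stable

Least fixpoint reached:
  node 0: {0,1,2,3,4}
  node 1: {0,2,4}
  node 2: {0,1,3,4}
  node 3: {1,2,4}
  node 4: {0,1,2,3,4}
  node 5: {0,1,2,3,4}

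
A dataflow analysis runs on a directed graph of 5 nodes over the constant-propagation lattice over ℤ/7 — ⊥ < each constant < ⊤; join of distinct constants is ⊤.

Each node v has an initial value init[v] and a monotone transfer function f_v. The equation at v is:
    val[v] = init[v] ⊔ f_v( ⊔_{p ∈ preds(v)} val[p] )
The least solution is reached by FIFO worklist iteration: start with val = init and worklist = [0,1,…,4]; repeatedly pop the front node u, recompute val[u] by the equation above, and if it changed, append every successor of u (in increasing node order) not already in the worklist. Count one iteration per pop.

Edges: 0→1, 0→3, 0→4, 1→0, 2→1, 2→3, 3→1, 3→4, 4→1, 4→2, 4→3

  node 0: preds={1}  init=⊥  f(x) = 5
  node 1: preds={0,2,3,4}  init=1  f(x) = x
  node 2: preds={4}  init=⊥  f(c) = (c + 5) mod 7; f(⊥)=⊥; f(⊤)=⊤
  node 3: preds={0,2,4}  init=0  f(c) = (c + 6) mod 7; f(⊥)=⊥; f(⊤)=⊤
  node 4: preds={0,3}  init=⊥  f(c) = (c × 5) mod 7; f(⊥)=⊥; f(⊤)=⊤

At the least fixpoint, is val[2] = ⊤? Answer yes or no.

Iteration log — 10 steps:
  step 1. node 0  ⊔preds=1  new=5  old=⊥  +wl: 
  step 2. node 1  ⊔preds=⊤  new=⊤  old=1  +wl: 0
  step 3. node 2  ⊔preds=⊥  new=⊥  stable
  step 4. node 3  ⊔preds=5  new=⊤  old=0  +wl: 1
  step 5. node 4  ⊔preds=⊤  new=⊤  old=⊥  +wl: 2,3
  step 6. node 0  ⊔preds=⊤  new=5  stable
  step 7. node 1  ⊔preds=⊤  new=⊤  stable
  step 8. node 2  ⊔preds=⊤  new=⊤  old=⊥  +wl: 1
  step 9. node 3  ⊔preds=⊤  new=⊤  stable
  step 10. node 1  ⊔preds=⊤  new=⊤  stable

Least fixpoint reached:
  node 0: 5
  node 1: ⊤
  node 2: ⊤
  node 3: ⊤
  node 4: ⊤

yes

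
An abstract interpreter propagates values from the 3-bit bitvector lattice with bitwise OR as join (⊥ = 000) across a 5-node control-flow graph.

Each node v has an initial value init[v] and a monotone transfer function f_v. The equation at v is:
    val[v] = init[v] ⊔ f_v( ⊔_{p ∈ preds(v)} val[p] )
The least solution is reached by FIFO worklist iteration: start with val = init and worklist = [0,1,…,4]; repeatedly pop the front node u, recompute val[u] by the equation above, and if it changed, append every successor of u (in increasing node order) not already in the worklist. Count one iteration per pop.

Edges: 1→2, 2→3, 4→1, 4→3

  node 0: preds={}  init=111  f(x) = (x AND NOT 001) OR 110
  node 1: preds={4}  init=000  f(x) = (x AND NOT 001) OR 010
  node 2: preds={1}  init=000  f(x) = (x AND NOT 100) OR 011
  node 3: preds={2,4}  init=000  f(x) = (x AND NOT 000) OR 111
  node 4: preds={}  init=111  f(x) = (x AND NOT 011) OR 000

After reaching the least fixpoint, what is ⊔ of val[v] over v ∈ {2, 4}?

Trace (5 dequeues):
  [1] u=0 | in 000 | out 111 | ==
  [2] u=1 | in 111 | out 110 | prev 000 | push {}
  [3] u=2 | in 110 | out 011 | prev 000 | push {}
  [4] u=3 | in 111 | out 111 | prev 000 | push {}
  [5] u=4 | in 000 | out 111 | ==

Converged values:
  [0] 111
  [1] 110
  [2] 011
  [3] 111
  [4] 111

111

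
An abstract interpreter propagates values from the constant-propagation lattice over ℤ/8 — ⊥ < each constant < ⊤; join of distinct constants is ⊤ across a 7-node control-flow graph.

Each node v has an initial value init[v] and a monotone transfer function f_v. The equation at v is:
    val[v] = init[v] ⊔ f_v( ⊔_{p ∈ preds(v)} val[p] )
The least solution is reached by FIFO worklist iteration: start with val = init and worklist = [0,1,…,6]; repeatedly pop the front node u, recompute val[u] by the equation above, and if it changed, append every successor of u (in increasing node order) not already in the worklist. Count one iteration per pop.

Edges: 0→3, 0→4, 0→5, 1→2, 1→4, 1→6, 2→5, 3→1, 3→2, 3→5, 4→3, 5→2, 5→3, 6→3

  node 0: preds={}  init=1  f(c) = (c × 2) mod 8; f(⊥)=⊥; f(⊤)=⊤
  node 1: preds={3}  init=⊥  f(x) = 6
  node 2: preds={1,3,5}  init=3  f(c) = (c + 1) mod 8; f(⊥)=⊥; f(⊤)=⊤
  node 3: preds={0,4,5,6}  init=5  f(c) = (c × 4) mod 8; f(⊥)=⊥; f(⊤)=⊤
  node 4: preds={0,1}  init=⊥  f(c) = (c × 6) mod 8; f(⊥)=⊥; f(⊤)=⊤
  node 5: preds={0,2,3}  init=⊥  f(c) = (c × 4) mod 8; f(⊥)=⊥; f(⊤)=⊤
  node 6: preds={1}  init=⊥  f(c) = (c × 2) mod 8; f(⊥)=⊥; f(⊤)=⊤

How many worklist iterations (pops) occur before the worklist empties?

Trace (10 dequeues):
  [1] u=0 | in ⊥ | out 1 | ==
  [2] u=1 | in 5 | out 6 | prev ⊥ | push {}
  [3] u=2 | in ⊤ | out ⊤ | prev 3 | push {}
  [4] u=3 | in 1 | out ⊤ | prev 5 | push {1,2}
  [5] u=4 | in ⊤ | out ⊤ | prev ⊥ | push {3}
  [6] u=5 | in ⊤ | out ⊤ | prev ⊥ | push {}
  [7] u=6 | in 6 | out 4 | prev ⊥ | push {}
  [8] u=1 | in ⊤ | out 6 | ==
  [9] u=2 | in ⊤ | out ⊤ | ==
  [10] u=3 | in ⊤ | out ⊤ | ==

Converged values:
  [0] 1
  [1] 6
  [2] ⊤
  [3] ⊤
  [4] ⊤
  [5] ⊤
  [6] 4

10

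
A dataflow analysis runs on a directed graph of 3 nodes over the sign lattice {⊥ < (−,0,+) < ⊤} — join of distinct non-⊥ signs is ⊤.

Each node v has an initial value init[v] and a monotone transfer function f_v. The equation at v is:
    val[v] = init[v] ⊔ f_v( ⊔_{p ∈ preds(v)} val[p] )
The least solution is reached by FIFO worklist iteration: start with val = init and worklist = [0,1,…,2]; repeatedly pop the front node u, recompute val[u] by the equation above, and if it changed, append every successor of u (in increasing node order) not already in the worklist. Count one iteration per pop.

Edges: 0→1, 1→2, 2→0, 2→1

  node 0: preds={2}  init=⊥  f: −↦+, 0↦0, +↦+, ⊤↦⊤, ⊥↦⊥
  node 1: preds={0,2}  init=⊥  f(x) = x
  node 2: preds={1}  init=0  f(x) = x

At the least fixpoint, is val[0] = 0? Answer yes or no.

Trace (3 dequeues):
  [1] u=0 | in 0 | out 0 | prev ⊥ | push {}
  [2] u=1 | in 0 | out 0 | prev ⊥ | push {}
  [3] u=2 | in 0 | out 0 | ==

Converged values:
  [0] 0
  [1] 0
  [2] 0

yes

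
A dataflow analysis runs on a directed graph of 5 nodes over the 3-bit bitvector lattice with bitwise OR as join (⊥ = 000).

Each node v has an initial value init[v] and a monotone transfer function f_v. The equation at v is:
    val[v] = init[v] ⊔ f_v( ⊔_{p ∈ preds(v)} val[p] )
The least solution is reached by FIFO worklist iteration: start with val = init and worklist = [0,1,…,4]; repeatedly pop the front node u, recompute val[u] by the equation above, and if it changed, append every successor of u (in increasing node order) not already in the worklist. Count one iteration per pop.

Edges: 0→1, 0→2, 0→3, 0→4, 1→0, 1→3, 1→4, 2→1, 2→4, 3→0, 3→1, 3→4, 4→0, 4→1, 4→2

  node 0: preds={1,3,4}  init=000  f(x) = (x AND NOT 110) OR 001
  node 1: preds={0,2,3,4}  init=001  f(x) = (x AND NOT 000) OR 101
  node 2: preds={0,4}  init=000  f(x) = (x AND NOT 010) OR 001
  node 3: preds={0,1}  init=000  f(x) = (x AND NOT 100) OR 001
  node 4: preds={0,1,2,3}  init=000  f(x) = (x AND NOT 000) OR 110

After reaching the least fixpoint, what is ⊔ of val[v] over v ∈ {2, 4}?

111

Iteration log — 13 steps:
  step 1. node 0  ⊔preds=001  new=001  old=000  +wl: 
  step 2. node 1  ⊔preds=001  new=101  old=001  +wl: 0
  step 3. node 2  ⊔preds=001  new=001  old=000  +wl: 1
  step 4. node 3  ⊔preds=101  new=001  old=000  +wl: 
  step 5. node 4  ⊔preds=101  new=111  old=000  +wl: 2
  step 6. node 0  ⊔preds=111  new=001  stable
  step 7. node 1  ⊔preds=111  new=111  old=101  +wl: 0,3,4
  step 8. node 2  ⊔preds=111  new=101  old=001  +wl: 1
  step 9. node 0  ⊔preds=111  new=001  stable
  step 10. node 3  ⊔preds=111  new=011  old=001  +wl: 0
  step 11. node 4  ⊔preds=111  new=111  stable
  step 12. node 1  ⊔preds=111  new=111  stable
  step 13. node 0  ⊔preds=111  new=001  stable

Least fixpoint reached:
  node 0: 001
  node 1: 111
  node 2: 101
  node 3: 011
  node 4: 111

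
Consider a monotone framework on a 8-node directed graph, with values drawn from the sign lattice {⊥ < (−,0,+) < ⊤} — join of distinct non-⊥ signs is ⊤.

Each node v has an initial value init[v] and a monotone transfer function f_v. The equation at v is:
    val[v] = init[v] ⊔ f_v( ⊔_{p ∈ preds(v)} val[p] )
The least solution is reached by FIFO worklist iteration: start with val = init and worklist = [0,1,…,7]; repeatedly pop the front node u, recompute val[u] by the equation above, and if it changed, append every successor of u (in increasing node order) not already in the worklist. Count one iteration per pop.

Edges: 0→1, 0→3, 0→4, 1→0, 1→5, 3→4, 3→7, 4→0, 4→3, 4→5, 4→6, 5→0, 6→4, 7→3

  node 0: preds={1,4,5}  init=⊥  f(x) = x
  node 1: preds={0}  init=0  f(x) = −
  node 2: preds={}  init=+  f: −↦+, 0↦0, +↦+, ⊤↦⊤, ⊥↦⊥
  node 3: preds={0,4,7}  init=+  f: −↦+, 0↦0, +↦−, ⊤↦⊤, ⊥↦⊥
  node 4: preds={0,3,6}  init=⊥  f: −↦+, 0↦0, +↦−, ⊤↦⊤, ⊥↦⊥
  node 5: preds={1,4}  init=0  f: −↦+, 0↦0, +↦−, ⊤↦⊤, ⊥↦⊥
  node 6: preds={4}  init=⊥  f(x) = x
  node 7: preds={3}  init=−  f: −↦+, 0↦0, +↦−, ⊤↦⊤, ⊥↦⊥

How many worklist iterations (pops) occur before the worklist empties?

12

Iteration log — 12 steps:
  step 1. node 0  ⊔preds=0  new=0  old=⊥  +wl: 
  step 2. node 1  ⊔preds=0  new=⊤  old=0  +wl: 0
  step 3. node 2  ⊔preds=⊥  new=+  stable
  step 4. node 3  ⊔preds=⊤  new=⊤  old=+  +wl: 
  step 5. node 4  ⊔preds=⊤  new=⊤  old=⊥  +wl: 3
  step 6. node 5  ⊔preds=⊤  new=⊤  old=0  +wl: 
  step 7. node 6  ⊔preds=⊤  new=⊤  old=⊥  +wl: 4
  step 8. node 7  ⊔preds=⊤  new=⊤  old=−  +wl: 
  step 9. node 0  ⊔preds=⊤  new=⊤  old=0  +wl: 1
  step 10. node 3  ⊔preds=⊤  new=⊤  stable
  step 11. node 4  ⊔preds=⊤  new=⊤  stable
  step 12. node 1  ⊔preds=⊤  new=⊤  stable

Least fixpoint reached:
  node 0: ⊤
  node 1: ⊤
  node 2: +
  node 3: ⊤
  node 4: ⊤
  node 5: ⊤
  node 6: ⊤
  node 7: ⊤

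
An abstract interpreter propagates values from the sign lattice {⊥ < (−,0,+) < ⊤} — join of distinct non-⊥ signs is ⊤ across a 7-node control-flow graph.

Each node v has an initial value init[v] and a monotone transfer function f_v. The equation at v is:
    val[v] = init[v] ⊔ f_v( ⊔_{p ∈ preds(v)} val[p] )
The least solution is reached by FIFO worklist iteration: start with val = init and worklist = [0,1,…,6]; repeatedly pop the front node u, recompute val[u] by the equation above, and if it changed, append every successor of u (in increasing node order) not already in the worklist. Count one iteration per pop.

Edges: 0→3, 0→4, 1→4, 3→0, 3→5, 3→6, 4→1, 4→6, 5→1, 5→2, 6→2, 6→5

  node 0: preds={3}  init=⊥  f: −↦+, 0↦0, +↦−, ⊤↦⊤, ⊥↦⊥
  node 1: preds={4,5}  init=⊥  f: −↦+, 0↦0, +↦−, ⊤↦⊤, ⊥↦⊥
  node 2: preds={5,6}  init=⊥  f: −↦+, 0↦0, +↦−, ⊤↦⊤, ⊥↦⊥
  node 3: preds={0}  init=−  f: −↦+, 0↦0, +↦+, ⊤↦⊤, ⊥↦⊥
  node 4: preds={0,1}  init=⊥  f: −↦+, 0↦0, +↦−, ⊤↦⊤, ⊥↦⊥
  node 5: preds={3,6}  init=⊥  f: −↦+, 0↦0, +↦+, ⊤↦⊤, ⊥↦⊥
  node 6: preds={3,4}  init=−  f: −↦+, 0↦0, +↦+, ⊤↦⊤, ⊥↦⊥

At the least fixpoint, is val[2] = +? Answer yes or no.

Worklist (15 pops):
  #1 pop 0: in=− → + (was ⊥); enqueue []
  #2 pop 1: in=⊥ → ⊥ (no change)
  #3 pop 2: in=− → + (was ⊥); enqueue []
  #4 pop 3: in=+ → ⊤ (was −); enqueue [0]
  #5 pop 4: in=+ → − (was ⊥); enqueue [1]
  #6 pop 5: in=⊤ → ⊤ (was ⊥); enqueue [2]
  #7 pop 6: in=⊤ → ⊤ (was −); enqueue [5]
  #8 pop 0: in=⊤ → ⊤ (was +); enqueue [3,4]
  #9 pop 1: in=⊤ → ⊤ (was ⊥); enqueue []
  #10 pop 2: in=⊤ → ⊤ (was +); enqueue []
  #11 pop 5: in=⊤ → ⊤ (no change)
  #12 pop 3: in=⊤ → ⊤ (no change)
  #13 pop 4: in=⊤ → ⊤ (was −); enqueue [1,6]
  #14 pop 1: in=⊤ → ⊤ (no change)
  #15 pop 6: in=⊤ → ⊤ (no change)

Fixpoint:
  val[0] = ⊤
  val[1] = ⊤
  val[2] = ⊤
  val[3] = ⊤
  val[4] = ⊤
  val[5] = ⊤
  val[6] = ⊤

no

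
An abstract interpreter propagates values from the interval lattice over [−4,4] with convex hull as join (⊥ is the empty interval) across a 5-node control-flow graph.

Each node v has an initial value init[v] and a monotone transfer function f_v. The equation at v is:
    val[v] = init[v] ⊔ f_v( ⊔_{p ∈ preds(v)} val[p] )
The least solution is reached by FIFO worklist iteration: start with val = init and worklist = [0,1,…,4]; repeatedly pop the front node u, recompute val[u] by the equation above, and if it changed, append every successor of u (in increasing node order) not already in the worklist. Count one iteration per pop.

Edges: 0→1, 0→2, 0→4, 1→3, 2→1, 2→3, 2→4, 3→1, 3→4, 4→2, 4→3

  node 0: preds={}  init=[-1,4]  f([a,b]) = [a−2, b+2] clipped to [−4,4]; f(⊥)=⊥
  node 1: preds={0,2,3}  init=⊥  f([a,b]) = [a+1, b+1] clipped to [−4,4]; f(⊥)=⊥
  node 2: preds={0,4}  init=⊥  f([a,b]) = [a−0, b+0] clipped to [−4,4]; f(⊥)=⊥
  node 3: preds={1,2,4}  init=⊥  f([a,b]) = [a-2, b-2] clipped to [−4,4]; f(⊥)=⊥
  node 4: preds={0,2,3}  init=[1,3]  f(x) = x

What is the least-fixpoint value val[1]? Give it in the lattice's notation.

[-3,4]

Worklist (15 pops):
  #1 pop 0: in=⊥ → [-1,4] (no change)
  #2 pop 1: in=[-1,4] → [0,4] (was ⊥); enqueue []
  #3 pop 2: in=[-1,4] → [-1,4] (was ⊥); enqueue [1]
  #4 pop 3: in=[-1,4] → [-3,2] (was ⊥); enqueue []
  #5 pop 4: in=[-3,4] → [-3,4] (was [1,3]); enqueue [2,3]
  #6 pop 1: in=[-3,4] → [-2,4] (was [0,4]); enqueue []
  #7 pop 2: in=[-3,4] → [-3,4] (was [-1,4]); enqueue [1,4]
  #8 pop 3: in=[-3,4] → [-4,2] (was [-3,2]); enqueue []
  #9 pop 1: in=[-4,4] → [-3,4] (was [-2,4]); enqueue [3]
  #10 pop 4: in=[-4,4] → [-4,4] (was [-3,4]); enqueue [2]
  #11 pop 3: in=[-4,4] → [-4,2] (no change)
  #12 pop 2: in=[-4,4] → [-4,4] (was [-3,4]); enqueue [1,3,4]
  #13 pop 1: in=[-4,4] → [-3,4] (no change)
  #14 pop 3: in=[-4,4] → [-4,2] (no change)
  #15 pop 4: in=[-4,4] → [-4,4] (no change)

Fixpoint:
  val[0] = [-1,4]
  val[1] = [-3,4]
  val[2] = [-4,4]
  val[3] = [-4,2]
  val[4] = [-4,4]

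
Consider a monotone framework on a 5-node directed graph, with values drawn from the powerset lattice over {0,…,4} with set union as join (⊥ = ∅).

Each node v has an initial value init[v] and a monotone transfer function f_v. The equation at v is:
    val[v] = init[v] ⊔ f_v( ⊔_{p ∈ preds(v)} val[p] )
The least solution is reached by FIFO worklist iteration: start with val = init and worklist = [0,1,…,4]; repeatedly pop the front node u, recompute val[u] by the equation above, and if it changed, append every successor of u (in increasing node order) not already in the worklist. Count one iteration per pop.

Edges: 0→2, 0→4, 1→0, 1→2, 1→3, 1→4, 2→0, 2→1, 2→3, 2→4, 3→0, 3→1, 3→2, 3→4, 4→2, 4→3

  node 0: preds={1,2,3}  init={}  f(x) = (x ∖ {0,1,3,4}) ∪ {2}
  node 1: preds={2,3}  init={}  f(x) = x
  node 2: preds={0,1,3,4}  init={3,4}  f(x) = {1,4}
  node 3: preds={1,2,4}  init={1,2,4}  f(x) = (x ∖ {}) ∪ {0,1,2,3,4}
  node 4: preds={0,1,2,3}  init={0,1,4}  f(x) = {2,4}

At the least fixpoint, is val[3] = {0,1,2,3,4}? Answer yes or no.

yes

Trace (11 dequeues):
  [1] u=0 | in {1,2,3,4} | out {2} | prev {} | push {}
  [2] u=1 | in {1,2,3,4} | out {1,2,3,4} | prev {} | push {0}
  [3] u=2 | in {0,1,2,3,4} | out {1,3,4} | prev {3,4} | push {1}
  [4] u=3 | in {0,1,2,3,4} | out {0,1,2,3,4} | prev {1,2,4} | push {2}
  [5] u=4 | in {0,1,2,3,4} | out {0,1,2,4} | prev {0,1,4} | push {3}
  [6] u=0 | in {0,1,2,3,4} | out {2} | ==
  [7] u=1 | in {0,1,2,3,4} | out {0,1,2,3,4} | prev {1,2,3,4} | push {0,4}
  [8] u=2 | in {0,1,2,3,4} | out {1,3,4} | ==
  [9] u=3 | in {0,1,2,3,4} | out {0,1,2,3,4} | ==
  [10] u=0 | in {0,1,2,3,4} | out {2} | ==
  [11] u=4 | in {0,1,2,3,4} | out {0,1,2,4} | ==

Converged values:
  [0] {2}
  [1] {0,1,2,3,4}
  [2] {1,3,4}
  [3] {0,1,2,3,4}
  [4] {0,1,2,4}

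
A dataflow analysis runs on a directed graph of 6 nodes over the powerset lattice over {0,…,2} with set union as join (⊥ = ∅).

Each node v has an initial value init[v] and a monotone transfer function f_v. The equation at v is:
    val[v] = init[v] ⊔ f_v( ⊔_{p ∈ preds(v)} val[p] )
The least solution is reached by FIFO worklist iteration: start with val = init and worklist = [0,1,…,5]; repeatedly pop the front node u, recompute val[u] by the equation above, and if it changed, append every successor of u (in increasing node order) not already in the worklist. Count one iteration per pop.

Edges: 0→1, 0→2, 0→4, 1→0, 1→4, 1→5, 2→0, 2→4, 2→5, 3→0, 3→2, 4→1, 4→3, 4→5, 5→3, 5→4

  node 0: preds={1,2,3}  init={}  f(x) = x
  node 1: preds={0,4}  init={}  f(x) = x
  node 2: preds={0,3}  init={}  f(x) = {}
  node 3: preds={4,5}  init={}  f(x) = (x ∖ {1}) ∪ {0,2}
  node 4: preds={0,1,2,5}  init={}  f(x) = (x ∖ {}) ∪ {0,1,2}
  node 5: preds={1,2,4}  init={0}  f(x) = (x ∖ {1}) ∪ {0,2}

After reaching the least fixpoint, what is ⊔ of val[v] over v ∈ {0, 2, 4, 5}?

{0,1,2}

Trace (16 dequeues):
  [1] u=0 | in {} | out {} | ==
  [2] u=1 | in {} | out {} | ==
  [3] u=2 | in {} | out {} | ==
  [4] u=3 | in {0} | out {0,2} | prev {} | push {0,2}
  [5] u=4 | in {0} | out {0,1,2} | prev {} | push {1,3}
  [6] u=5 | in {0,1,2} | out {0,2} | prev {0} | push {4}
  [7] u=0 | in {0,2} | out {0,2} | prev {} | push {}
  [8] u=2 | in {0,2} | out {} | ==
  [9] u=1 | in {0,1,2} | out {0,1,2} | prev {} | push {0,5}
  [10] u=3 | in {0,1,2} | out {0,2} | ==
  [11] u=4 | in {0,1,2} | out {0,1,2} | ==
  [12] u=0 | in {0,1,2} | out {0,1,2} | prev {0,2} | push {1,2,4}
  [13] u=5 | in {0,1,2} | out {0,2} | ==
  [14] u=1 | in {0,1,2} | out {0,1,2} | ==
  [15] u=2 | in {0,1,2} | out {} | ==
  [16] u=4 | in {0,1,2} | out {0,1,2} | ==

Converged values:
  [0] {0,1,2}
  [1] {0,1,2}
  [2] {}
  [3] {0,2}
  [4] {0,1,2}
  [5] {0,2}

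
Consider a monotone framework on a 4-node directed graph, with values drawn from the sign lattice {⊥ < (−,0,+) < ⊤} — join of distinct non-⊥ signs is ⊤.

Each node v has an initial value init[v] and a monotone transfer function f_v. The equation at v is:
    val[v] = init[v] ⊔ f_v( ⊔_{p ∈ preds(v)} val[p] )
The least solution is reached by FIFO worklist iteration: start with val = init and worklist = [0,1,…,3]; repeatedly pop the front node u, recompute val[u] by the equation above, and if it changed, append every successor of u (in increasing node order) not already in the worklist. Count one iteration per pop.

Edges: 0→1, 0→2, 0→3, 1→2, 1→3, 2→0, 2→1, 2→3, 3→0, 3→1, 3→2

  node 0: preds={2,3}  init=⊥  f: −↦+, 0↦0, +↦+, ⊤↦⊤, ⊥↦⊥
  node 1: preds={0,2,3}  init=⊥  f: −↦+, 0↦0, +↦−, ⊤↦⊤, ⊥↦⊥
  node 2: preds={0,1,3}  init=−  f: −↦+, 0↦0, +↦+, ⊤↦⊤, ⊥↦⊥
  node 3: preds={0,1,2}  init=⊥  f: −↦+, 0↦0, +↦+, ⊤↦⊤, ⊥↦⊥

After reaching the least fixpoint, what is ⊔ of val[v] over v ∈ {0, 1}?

⊤

Worklist (8 pops):
  #1 pop 0: in=− → + (was ⊥); enqueue []
  #2 pop 1: in=⊤ → ⊤ (was ⊥); enqueue []
  #3 pop 2: in=⊤ → ⊤ (was −); enqueue [0,1]
  #4 pop 3: in=⊤ → ⊤ (was ⊥); enqueue [2]
  #5 pop 0: in=⊤ → ⊤ (was +); enqueue [3]
  #6 pop 1: in=⊤ → ⊤ (no change)
  #7 pop 2: in=⊤ → ⊤ (no change)
  #8 pop 3: in=⊤ → ⊤ (no change)

Fixpoint:
  val[0] = ⊤
  val[1] = ⊤
  val[2] = ⊤
  val[3] = ⊤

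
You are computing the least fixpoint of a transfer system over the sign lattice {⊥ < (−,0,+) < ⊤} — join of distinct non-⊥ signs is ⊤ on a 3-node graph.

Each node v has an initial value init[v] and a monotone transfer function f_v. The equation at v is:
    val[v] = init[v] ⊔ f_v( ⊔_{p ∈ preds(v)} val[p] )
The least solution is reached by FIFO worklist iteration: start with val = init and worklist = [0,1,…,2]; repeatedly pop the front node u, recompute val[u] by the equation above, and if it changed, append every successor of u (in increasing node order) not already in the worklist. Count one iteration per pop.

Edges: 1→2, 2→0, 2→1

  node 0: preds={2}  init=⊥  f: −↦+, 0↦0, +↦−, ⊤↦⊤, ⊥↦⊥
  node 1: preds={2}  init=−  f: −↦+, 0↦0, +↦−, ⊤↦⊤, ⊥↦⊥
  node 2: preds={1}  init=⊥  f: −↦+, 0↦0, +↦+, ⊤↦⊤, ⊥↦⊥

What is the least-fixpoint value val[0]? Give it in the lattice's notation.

Trace (5 dequeues):
  [1] u=0 | in ⊥ | out ⊥ | ==
  [2] u=1 | in ⊥ | out − | ==
  [3] u=2 | in − | out + | prev ⊥ | push {0,1}
  [4] u=0 | in + | out − | prev ⊥ | push {}
  [5] u=1 | in + | out − | ==

Converged values:
  [0] −
  [1] −
  [2] +

−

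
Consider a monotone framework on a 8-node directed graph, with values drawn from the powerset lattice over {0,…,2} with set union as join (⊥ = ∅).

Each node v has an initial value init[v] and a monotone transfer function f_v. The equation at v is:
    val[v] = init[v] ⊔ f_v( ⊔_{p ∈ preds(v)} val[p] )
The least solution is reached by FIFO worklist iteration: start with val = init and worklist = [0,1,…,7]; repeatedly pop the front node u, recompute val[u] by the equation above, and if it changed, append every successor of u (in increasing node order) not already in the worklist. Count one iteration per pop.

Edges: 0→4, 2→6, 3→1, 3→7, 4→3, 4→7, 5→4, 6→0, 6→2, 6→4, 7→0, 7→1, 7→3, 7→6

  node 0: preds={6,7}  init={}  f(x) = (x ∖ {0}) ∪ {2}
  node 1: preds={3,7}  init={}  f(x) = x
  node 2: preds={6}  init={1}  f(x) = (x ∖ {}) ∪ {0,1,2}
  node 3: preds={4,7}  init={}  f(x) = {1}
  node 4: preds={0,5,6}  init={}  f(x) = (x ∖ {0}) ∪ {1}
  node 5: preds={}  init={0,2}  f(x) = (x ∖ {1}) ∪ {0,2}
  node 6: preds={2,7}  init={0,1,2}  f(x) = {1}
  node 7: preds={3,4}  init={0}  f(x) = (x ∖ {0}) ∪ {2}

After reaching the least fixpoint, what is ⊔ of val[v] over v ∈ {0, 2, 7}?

Worklist (12 pops):
  #1 pop 0: in={0,1,2} → {1,2} (was {}); enqueue []
  #2 pop 1: in={0} → {0} (was {}); enqueue []
  #3 pop 2: in={0,1,2} → {0,1,2} (was {1}); enqueue []
  #4 pop 3: in={0} → {1} (was {}); enqueue [1]
  #5 pop 4: in={0,1,2} → {1,2} (was {}); enqueue [3]
  #6 pop 5: in={} → {0,2} (no change)
  #7 pop 6: in={0,1,2} → {0,1,2} (no change)
  #8 pop 7: in={1,2} → {0,1,2} (was {0}); enqueue [0,6]
  #9 pop 1: in={0,1,2} → {0,1,2} (was {0}); enqueue []
  #10 pop 3: in={0,1,2} → {1} (no change)
  #11 pop 0: in={0,1,2} → {1,2} (no change)
  #12 pop 6: in={0,1,2} → {0,1,2} (no change)

Fixpoint:
  val[0] = {1,2}
  val[1] = {0,1,2}
  val[2] = {0,1,2}
  val[3] = {1}
  val[4] = {1,2}
  val[5] = {0,2}
  val[6] = {0,1,2}
  val[7] = {0,1,2}

{0,1,2}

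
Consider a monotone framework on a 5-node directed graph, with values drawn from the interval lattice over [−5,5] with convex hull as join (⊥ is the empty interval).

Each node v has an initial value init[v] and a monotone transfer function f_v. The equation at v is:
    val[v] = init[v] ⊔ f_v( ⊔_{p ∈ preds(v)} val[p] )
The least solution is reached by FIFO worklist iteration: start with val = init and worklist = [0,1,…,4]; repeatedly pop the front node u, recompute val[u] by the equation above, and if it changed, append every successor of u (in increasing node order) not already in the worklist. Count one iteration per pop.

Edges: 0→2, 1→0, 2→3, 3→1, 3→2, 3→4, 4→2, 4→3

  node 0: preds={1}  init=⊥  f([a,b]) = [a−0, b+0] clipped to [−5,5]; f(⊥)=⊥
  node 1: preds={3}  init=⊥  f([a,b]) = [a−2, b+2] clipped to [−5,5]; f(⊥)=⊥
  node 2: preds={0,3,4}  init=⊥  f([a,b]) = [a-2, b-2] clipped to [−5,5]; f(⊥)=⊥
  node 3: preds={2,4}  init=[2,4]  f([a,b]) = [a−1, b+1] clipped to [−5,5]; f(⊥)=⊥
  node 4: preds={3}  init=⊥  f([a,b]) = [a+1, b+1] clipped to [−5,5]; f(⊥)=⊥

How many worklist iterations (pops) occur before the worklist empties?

20

Worklist (20 pops):
  #1 pop 0: in=⊥ → ⊥ (no change)
  #2 pop 1: in=[2,4] → [0,5] (was ⊥); enqueue [0]
  #3 pop 2: in=[2,4] → [0,2] (was ⊥); enqueue []
  #4 pop 3: in=[0,2] → [-1,4] (was [2,4]); enqueue [1,2]
  #5 pop 4: in=[-1,4] → [0,5] (was ⊥); enqueue [3]
  #6 pop 0: in=[0,5] → [0,5] (was ⊥); enqueue []
  #7 pop 1: in=[-1,4] → [-3,5] (was [0,5]); enqueue [0]
  #8 pop 2: in=[-1,5] → [-3,3] (was [0,2]); enqueue []
  #9 pop 3: in=[-3,5] → [-4,5] (was [-1,4]); enqueue [1,2,4]
  #10 pop 0: in=[-3,5] → [-3,5] (was [0,5]); enqueue []
  #11 pop 1: in=[-4,5] → [-5,5] (was [-3,5]); enqueue [0]
  #12 pop 2: in=[-4,5] → [-5,3] (was [-3,3]); enqueue [3]
  #13 pop 4: in=[-4,5] → [-3,5] (was [0,5]); enqueue [2]
  #14 pop 0: in=[-5,5] → [-5,5] (was [-3,5]); enqueue []
  #15 pop 3: in=[-5,5] → [-5,5] (was [-4,5]); enqueue [1,4]
  #16 pop 2: in=[-5,5] → [-5,3] (no change)
  #17 pop 1: in=[-5,5] → [-5,5] (no change)
  #18 pop 4: in=[-5,5] → [-4,5] (was [-3,5]); enqueue [2,3]
  #19 pop 2: in=[-5,5] → [-5,3] (no change)
  #20 pop 3: in=[-5,5] → [-5,5] (no change)

Fixpoint:
  val[0] = [-5,5]
  val[1] = [-5,5]
  val[2] = [-5,3]
  val[3] = [-5,5]
  val[4] = [-4,5]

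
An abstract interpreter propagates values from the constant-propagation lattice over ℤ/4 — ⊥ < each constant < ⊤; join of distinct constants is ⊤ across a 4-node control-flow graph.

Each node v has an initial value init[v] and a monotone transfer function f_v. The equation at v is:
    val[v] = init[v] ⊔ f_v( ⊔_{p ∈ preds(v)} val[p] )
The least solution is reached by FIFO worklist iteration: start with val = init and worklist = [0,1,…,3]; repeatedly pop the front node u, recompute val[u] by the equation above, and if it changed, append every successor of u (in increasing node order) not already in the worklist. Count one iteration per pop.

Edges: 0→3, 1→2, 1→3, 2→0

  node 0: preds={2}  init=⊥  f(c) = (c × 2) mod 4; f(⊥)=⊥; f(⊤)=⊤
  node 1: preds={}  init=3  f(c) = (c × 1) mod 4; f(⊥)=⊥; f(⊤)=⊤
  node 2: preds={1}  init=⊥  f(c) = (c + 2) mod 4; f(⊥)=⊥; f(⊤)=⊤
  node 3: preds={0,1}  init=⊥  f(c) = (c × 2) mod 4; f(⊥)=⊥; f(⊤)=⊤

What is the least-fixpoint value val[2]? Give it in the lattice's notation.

Trace (6 dequeues):
  [1] u=0 | in ⊥ | out ⊥ | ==
  [2] u=1 | in ⊥ | out 3 | ==
  [3] u=2 | in 3 | out 1 | prev ⊥ | push {0}
  [4] u=3 | in 3 | out 2 | prev ⊥ | push {}
  [5] u=0 | in 1 | out 2 | prev ⊥ | push {3}
  [6] u=3 | in ⊤ | out ⊤ | prev 2 | push {}

Converged values:
  [0] 2
  [1] 3
  [2] 1
  [3] ⊤

1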